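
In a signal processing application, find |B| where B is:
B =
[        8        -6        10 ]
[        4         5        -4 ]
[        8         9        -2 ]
det(B) = 312

Expand along row 0 (cofactor expansion): det(B) = a*(e*i - f*h) - b*(d*i - f*g) + c*(d*h - e*g), where the 3×3 is [[a, b, c], [d, e, f], [g, h, i]].
Minor M_00 = (5)*(-2) - (-4)*(9) = -10 + 36 = 26.
Minor M_01 = (4)*(-2) - (-4)*(8) = -8 + 32 = 24.
Minor M_02 = (4)*(9) - (5)*(8) = 36 - 40 = -4.
det(B) = (8)*(26) - (-6)*(24) + (10)*(-4) = 208 + 144 - 40 = 312.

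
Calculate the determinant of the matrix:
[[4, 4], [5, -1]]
-24

For a 2×2 matrix [[a, b], [c, d]], det = ad - bc
det = (4)(-1) - (4)(5) = -4 - 20 = -24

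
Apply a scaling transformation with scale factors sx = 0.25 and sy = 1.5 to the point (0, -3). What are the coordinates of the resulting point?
(0.0, -4.5)

Scaling matrix:
[[0.25, 0], [0, 1.50]]
Result: (0 × 0.25, -3 × 1.5) = (0.0, -4.5)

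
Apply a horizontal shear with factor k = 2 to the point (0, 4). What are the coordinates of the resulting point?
(8, 4)

Shear matrix for horizontal shear with factor k = 2:
[[1, 2], [0, 1]]
Result: (0, 4) → (8, 4)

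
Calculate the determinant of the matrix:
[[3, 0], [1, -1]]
-3

For a 2×2 matrix [[a, b], [c, d]], det = ad - bc
det = (3)(-1) - (0)(1) = -3 - 0 = -3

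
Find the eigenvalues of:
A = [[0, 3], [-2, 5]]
λ = 2, 3

Solve det(A - λI) = 0. For a 2×2 matrix this is λ² - (trace)λ + det = 0.
trace(A) = 0 + 5 = 5.
det(A) = (0)*(5) - (3)*(-2) = 0 + 6 = 6.
Characteristic equation: λ² - (5)λ + (6) = 0.
Discriminant: (5)² - 4*(6) = 25 - 24 = 1.
Roots: λ = (5 ± √1) / 2 = 2, 3.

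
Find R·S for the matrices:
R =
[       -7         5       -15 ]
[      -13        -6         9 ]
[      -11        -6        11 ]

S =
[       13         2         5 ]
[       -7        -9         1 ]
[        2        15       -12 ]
RS =
[     -156      -284       150 ]
[     -109       163      -179 ]
[      -79       197      -193 ]

Matrix multiplication: (RS)[i][j] = sum over k of R[i][k] * S[k][j].
  (RS)[0][0] = (-7)*(13) + (5)*(-7) + (-15)*(2) = -156
  (RS)[0][1] = (-7)*(2) + (5)*(-9) + (-15)*(15) = -284
  (RS)[0][2] = (-7)*(5) + (5)*(1) + (-15)*(-12) = 150
  (RS)[1][0] = (-13)*(13) + (-6)*(-7) + (9)*(2) = -109
  (RS)[1][1] = (-13)*(2) + (-6)*(-9) + (9)*(15) = 163
  (RS)[1][2] = (-13)*(5) + (-6)*(1) + (9)*(-12) = -179
  (RS)[2][0] = (-11)*(13) + (-6)*(-7) + (11)*(2) = -79
  (RS)[2][1] = (-11)*(2) + (-6)*(-9) + (11)*(15) = 197
  (RS)[2][2] = (-11)*(5) + (-6)*(1) + (11)*(-12) = -193
RS =
[     -156      -284       150 ]
[     -109       163      -179 ]
[      -79       197      -193 ]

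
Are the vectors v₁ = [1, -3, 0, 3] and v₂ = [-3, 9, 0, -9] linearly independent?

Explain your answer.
No, linearly dependent (v₂ = -3·v₁)

Check whether there is a scalar k with v₂ = k·v₁.
Comparing components, k = -3 satisfies -3·[1, -3, 0, 3] = [-3, 9, 0, -9].
Since v₂ is a scalar multiple of v₁, the two vectors are linearly dependent.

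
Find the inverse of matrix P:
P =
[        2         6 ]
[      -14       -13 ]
det(P) = 58
P⁻¹ =
[   -13/58     -3/29 ]
[     7/29      1/29 ]

For a 2×2 matrix P = [[a, b], [c, d]] with det(P) ≠ 0, P⁻¹ = (1/det(P)) * [[d, -b], [-c, a]].
det(P) = (2)*(-13) - (6)*(-14) = -26 + 84 = 58.
P⁻¹ = (1/58) * [[-13, -6], [14, 2]].
Dividing each entry by 58 and reducing:
P⁻¹ =
[   -13/58     -3/29 ]
[     7/29      1/29 ]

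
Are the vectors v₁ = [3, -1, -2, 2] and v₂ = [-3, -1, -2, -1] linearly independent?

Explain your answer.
Yes, linearly independent

Two vectors are linearly dependent iff one is a scalar multiple of the other.
No single scalar k satisfies v₂ = k·v₁ (the ratios of corresponding entries disagree), so v₁ and v₂ are linearly independent.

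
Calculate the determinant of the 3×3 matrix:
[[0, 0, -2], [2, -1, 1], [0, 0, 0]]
0

Expansion along first row:
det = 0·det([[-1,1],[0,0]]) - 0·det([[2,1],[0,0]]) + -2·det([[2,-1],[0,0]])
    = 0·(-1·0 - 1·0) - 0·(2·0 - 1·0) + -2·(2·0 - -1·0)
    = 0·0 - 0·0 + -2·0
    = 0 + 0 + 0 = 0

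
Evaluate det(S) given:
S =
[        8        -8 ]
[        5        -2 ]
det(S) = 24

For a 2×2 matrix [[a, b], [c, d]], det = a*d - b*c.
det(S) = (8)*(-2) - (-8)*(5) = -16 + 40 = 24.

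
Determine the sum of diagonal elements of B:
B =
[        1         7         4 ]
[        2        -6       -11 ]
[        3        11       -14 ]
tr(B) = 1 - 6 - 14 = -19

The trace of a square matrix is the sum of its diagonal entries.
Diagonal entries of B: B[0][0] = 1, B[1][1] = -6, B[2][2] = -14.
tr(B) = 1 - 6 - 14 = -19.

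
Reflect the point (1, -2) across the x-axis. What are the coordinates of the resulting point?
(1, 2)

Reflection across x-axis: (1, -2) → (1, 2)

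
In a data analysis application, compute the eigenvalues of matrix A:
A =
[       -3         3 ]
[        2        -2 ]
λ = -5, 0

Solve det(A - λI) = 0. For a 2×2 matrix the characteristic equation is λ² - (trace)λ + det = 0.
trace(A) = a + d = -3 - 2 = -5.
det(A) = a*d - b*c = (-3)*(-2) - (3)*(2) = 6 - 6 = 0.
Characteristic equation: λ² - (-5)λ + (0) = 0.
Discriminant = (-5)² - 4*(0) = 25 - 0 = 25.
λ = (-5 ± √25) / 2 = (-5 ± 5) / 2 = -5, 0.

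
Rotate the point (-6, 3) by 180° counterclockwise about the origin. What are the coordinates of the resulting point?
(6, -3)

Rotation matrix R(θ) = [[cos θ, -sin θ], [sin θ, cos θ]]; for θ = 180°:
R = [[-1, 0], [0, -1]]
Result: R × [-6, 3]ᵀ = [-1·-6 + (0)·3, 0·-6 + (-1)·3]ᵀ = (6, -3)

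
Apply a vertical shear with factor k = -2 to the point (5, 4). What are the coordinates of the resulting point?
(5, -6)

Shear matrix for vertical shear with factor k = -2:
[[1, 0], [-2, 1]]
Result: (5, 4) → (5, -6)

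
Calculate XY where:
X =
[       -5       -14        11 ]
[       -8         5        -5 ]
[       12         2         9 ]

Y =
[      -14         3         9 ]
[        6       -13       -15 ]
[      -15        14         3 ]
XY =
[     -179       321       198 ]
[      217      -159      -162 ]
[     -291       136       105 ]

Matrix multiplication: (XY)[i][j] = sum over k of X[i][k] * Y[k][j].
  (XY)[0][0] = (-5)*(-14) + (-14)*(6) + (11)*(-15) = -179
  (XY)[0][1] = (-5)*(3) + (-14)*(-13) + (11)*(14) = 321
  (XY)[0][2] = (-5)*(9) + (-14)*(-15) + (11)*(3) = 198
  (XY)[1][0] = (-8)*(-14) + (5)*(6) + (-5)*(-15) = 217
  (XY)[1][1] = (-8)*(3) + (5)*(-13) + (-5)*(14) = -159
  (XY)[1][2] = (-8)*(9) + (5)*(-15) + (-5)*(3) = -162
  (XY)[2][0] = (12)*(-14) + (2)*(6) + (9)*(-15) = -291
  (XY)[2][1] = (12)*(3) + (2)*(-13) + (9)*(14) = 136
  (XY)[2][2] = (12)*(9) + (2)*(-15) + (9)*(3) = 105
XY =
[     -179       321       198 ]
[      217      -159      -162 ]
[     -291       136       105 ]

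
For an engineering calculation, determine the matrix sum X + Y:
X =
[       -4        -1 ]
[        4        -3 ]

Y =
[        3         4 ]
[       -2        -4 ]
X + Y =
[       -1         3 ]
[        2        -7 ]

Matrix addition is elementwise: (X+Y)[i][j] = X[i][j] + Y[i][j].
  (X+Y)[0][0] = (-4) + (3) = -1
  (X+Y)[0][1] = (-1) + (4) = 3
  (X+Y)[1][0] = (4) + (-2) = 2
  (X+Y)[1][1] = (-3) + (-4) = -7
X + Y =
[       -1         3 ]
[        2        -7 ]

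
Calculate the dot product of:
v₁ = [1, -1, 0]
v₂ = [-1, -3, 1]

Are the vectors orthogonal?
2, No

The dot product is the sum of products of corresponding components.
v₁·v₂ = (1)*(-1) + (-1)*(-3) + (0)*(1) = -1 + 3 + 0 = 2.
Two vectors are orthogonal iff their dot product is 0; here the dot product is 2, so the vectors are not orthogonal.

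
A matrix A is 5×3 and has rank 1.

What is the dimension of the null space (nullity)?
2

The rank-nullity theorem for an m×n matrix states:
rank(A) + nullity(A) = n (the number of columns).
Here n = 3 and rank(A) = 1, so nullity(A) = 3 - 1 = 2.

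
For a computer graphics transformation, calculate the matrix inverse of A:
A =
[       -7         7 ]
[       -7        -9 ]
det(A) = 112
A⁻¹ =
[   -9/112     -1/16 ]
[     1/16     -1/16 ]

For a 2×2 matrix A = [[a, b], [c, d]] with det(A) ≠ 0, A⁻¹ = (1/det(A)) * [[d, -b], [-c, a]].
det(A) = (-7)*(-9) - (7)*(-7) = 63 + 49 = 112.
A⁻¹ = (1/112) * [[-9, -7], [7, -7]].
Dividing each entry by 112 and reducing:
A⁻¹ =
[   -9/112     -1/16 ]
[     1/16     -1/16 ]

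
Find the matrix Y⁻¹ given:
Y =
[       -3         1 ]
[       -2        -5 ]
det(Y) = 17
Y⁻¹ =
[    -5/17     -1/17 ]
[     2/17     -3/17 ]

For a 2×2 matrix Y = [[a, b], [c, d]] with det(Y) ≠ 0, Y⁻¹ = (1/det(Y)) * [[d, -b], [-c, a]].
det(Y) = (-3)*(-5) - (1)*(-2) = 15 + 2 = 17.
Y⁻¹ = (1/17) * [[-5, -1], [2, -3]].
Dividing each entry by 17 and reducing:
Y⁻¹ =
[    -5/17     -1/17 ]
[     2/17     -3/17 ]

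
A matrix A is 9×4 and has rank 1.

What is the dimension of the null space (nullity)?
3

The rank-nullity theorem for an m×n matrix states:
rank(A) + nullity(A) = n (the number of columns).
Here n = 4 and rank(A) = 1, so nullity(A) = 4 - 1 = 3.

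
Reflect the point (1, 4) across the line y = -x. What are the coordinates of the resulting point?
(-4, -1)

Reflection across line y = -x: (1, 4) → (-4, -1)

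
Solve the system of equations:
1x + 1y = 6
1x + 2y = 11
x = 1, y = 5

Use elimination (row reduction):
Equation 1: 1x + 1y = 6.
Equation 2: 1x + 2y = 11.
Multiply Eq1 by 1 and Eq2 by 1: 1x + 1y = 6;  1x + 2y = 11.
Subtract: (1)y = 5, so y = 5.
Back-substitute into Eq1: 1x + 1*(5) = 6, so x = 1.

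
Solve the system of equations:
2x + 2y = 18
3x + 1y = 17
x = 4, y = 5

Use elimination (row reduction):
Equation 1: 2x + 2y = 18.
Equation 2: 3x + 1y = 17.
Multiply Eq1 by 3 and Eq2 by 2: 6x + 6y = 54;  6x + 2y = 34.
Subtract: (-4)y = -20, so y = 5.
Back-substitute into Eq1: 2x + 2*(5) = 18, so x = 4.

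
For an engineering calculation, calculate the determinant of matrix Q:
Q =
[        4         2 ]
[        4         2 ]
det(Q) = 0

For a 2×2 matrix [[a, b], [c, d]], det = a*d - b*c.
det(Q) = (4)*(2) - (2)*(4) = 8 - 8 = 0.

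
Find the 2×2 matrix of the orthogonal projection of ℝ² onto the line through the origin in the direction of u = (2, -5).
[[4/29, -10/29], [-10/29, 25/29]]

The orthogonal projection onto the line spanned by a nonzero vector u = (a, b) has matrix P = (u uᵀ) / (uᵀ u) = (1/(a² + b²)) · [[a², ab], [ab, b²]].
Here u = (2, -5), so a² + b² = 4 + 25 = 29.
P = (1/29) · [[4, -10], [-10, 25]] = [[4/29, -10/29], [-10/29, 25/29]].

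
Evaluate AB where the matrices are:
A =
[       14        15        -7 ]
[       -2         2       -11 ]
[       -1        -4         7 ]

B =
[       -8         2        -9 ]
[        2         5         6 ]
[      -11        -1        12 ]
AB =
[       -5       110      -120 ]
[      141        17      -102 ]
[      -77       -29        69 ]

Matrix multiplication: (AB)[i][j] = sum over k of A[i][k] * B[k][j].
  (AB)[0][0] = (14)*(-8) + (15)*(2) + (-7)*(-11) = -5
  (AB)[0][1] = (14)*(2) + (15)*(5) + (-7)*(-1) = 110
  (AB)[0][2] = (14)*(-9) + (15)*(6) + (-7)*(12) = -120
  (AB)[1][0] = (-2)*(-8) + (2)*(2) + (-11)*(-11) = 141
  (AB)[1][1] = (-2)*(2) + (2)*(5) + (-11)*(-1) = 17
  (AB)[1][2] = (-2)*(-9) + (2)*(6) + (-11)*(12) = -102
  (AB)[2][0] = (-1)*(-8) + (-4)*(2) + (7)*(-11) = -77
  (AB)[2][1] = (-1)*(2) + (-4)*(5) + (7)*(-1) = -29
  (AB)[2][2] = (-1)*(-9) + (-4)*(6) + (7)*(12) = 69
AB =
[       -5       110      -120 ]
[      141        17      -102 ]
[      -77       -29        69 ]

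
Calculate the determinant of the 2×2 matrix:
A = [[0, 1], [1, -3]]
-1

For A = [[a, b], [c, d]], det(A) = a*d - b*c.
det(A) = (0)*(-3) - (1)*(1) = 0 - 1 = -1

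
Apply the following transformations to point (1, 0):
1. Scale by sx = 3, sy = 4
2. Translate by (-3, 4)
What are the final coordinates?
(0, 4)

Step 1: Scale (1, 0) by (sx, sy) = (3, 4) → (3, 0)
Step 2: Translate by (-3, 4) → (0, 4)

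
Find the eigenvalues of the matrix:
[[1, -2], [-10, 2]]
λ = -3 and λ = 6

Characteristic equation: det(A - λI) = 0
λ² - (trace)λ + (det) = 0
λ² - (3)λ + (-18) = 0
λ² - 3λ - 18 = 0
Solving: λ = -3, 6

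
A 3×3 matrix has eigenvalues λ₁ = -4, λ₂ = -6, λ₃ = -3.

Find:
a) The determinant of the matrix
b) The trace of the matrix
det = -72, trace = -13

Two standard eigenvalue identities:
- det(A) equals the product of the eigenvalues (counted with multiplicity).
- trace(A) equals the sum of the eigenvalues.
det(A) = (-4)*(-6)*(-3) = -72.
trace(A) = -4 - 6 - 3 = -13.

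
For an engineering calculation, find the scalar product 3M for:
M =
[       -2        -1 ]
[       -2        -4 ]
3M =
[       -6        -3 ]
[       -6       -12 ]

Scalar multiplication is elementwise: (3M)[i][j] = 3 * M[i][j].
  (3M)[0][0] = 3 * (-2) = -6
  (3M)[0][1] = 3 * (-1) = -3
  (3M)[1][0] = 3 * (-2) = -6
  (3M)[1][1] = 3 * (-4) = -12
3M =
[       -6        -3 ]
[       -6       -12 ]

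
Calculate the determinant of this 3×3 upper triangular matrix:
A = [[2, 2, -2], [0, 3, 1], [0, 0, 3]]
18

The determinant of a triangular matrix is the product of its diagonal entries (the off-diagonal entries above the diagonal do not affect it).
det(A) = (2) * (3) * (3) = 18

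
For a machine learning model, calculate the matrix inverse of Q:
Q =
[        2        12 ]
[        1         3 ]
det(Q) = -6
Q⁻¹ =
[     -1/2         2 ]
[      1/6      -1/3 ]

For a 2×2 matrix Q = [[a, b], [c, d]] with det(Q) ≠ 0, Q⁻¹ = (1/det(Q)) * [[d, -b], [-c, a]].
det(Q) = (2)*(3) - (12)*(1) = 6 - 12 = -6.
Q⁻¹ = (1/-6) * [[3, -12], [-1, 2]].
Dividing each entry by -6 and reducing:
Q⁻¹ =
[     -1/2         2 ]
[      1/6      -1/3 ]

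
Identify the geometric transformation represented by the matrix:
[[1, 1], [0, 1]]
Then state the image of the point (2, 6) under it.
horizontal shear with factor 1; image of (2, 6) is (8, 6)

The matrix [[1, k], [0, 1]] sends (x, y) to (x + 1y, y), leaving the y-coordinate fixed: a horizontal shear.
The matrix [[1, 1], [0, 1]] represents: horizontal shear with factor 1.
Applying it to (2, 6): [1·2 + 1·6, 0·2 + 1·6] = (8, 6).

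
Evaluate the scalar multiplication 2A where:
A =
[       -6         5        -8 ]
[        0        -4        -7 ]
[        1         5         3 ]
2A =
[      -12        10       -16 ]
[        0        -8       -14 ]
[        2        10         6 ]

Scalar multiplication is elementwise: (2A)[i][j] = 2 * A[i][j].
  (2A)[0][0] = 2 * (-6) = -12
  (2A)[0][1] = 2 * (5) = 10
  (2A)[0][2] = 2 * (-8) = -16
  (2A)[1][0] = 2 * (0) = 0
  (2A)[1][1] = 2 * (-4) = -8
  (2A)[1][2] = 2 * (-7) = -14
  (2A)[2][0] = 2 * (1) = 2
  (2A)[2][1] = 2 * (5) = 10
  (2A)[2][2] = 2 * (3) = 6
2A =
[      -12        10       -16 ]
[        0        -8       -14 ]
[        2        10         6 ]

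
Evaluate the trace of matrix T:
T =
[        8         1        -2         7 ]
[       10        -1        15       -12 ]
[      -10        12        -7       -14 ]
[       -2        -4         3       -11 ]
tr(T) = 8 - 1 - 7 - 11 = -11

The trace of a square matrix is the sum of its diagonal entries.
Diagonal entries of T: T[0][0] = 8, T[1][1] = -1, T[2][2] = -7, T[3][3] = -11.
tr(T) = 8 - 1 - 7 - 11 = -11.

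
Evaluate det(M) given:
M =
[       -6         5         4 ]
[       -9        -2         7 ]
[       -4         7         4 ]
det(M) = 98

Expand along row 0 (cofactor expansion): det(M) = a*(e*i - f*h) - b*(d*i - f*g) + c*(d*h - e*g), where the 3×3 is [[a, b, c], [d, e, f], [g, h, i]].
Minor M_00 = (-2)*(4) - (7)*(7) = -8 - 49 = -57.
Minor M_01 = (-9)*(4) - (7)*(-4) = -36 + 28 = -8.
Minor M_02 = (-9)*(7) - (-2)*(-4) = -63 - 8 = -71.
det(M) = (-6)*(-57) - (5)*(-8) + (4)*(-71) = 342 + 40 - 284 = 98.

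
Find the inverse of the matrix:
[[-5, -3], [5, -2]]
[[-2/25, 3/25], [-1/5, -1/5]]

For [[a,b],[c,d]], inverse = (1/det)·[[d,-b],[-c,a]]
det = -5·-2 - -3·5 = 25
Inverse = (1/25)·[[-2, 3], [-5, -5]]
        = [[-2/25, 3/25], [-1/5, -1/5]]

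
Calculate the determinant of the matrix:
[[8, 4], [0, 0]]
0

For a 2×2 matrix [[a, b], [c, d]], det = ad - bc
det = (8)(0) - (4)(0) = 0 - 0 = 0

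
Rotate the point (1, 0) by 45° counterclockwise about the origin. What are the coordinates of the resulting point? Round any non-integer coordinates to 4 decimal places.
(0.7071, 0.7071)

Rotation matrix R(θ) = [[cos θ, -sin θ], [sin θ, cos θ]]; for θ = 45°:
R = [[√2/2, -√2/2], [√2/2, √2/2]]
Result: R × [1, 0]ᵀ = [√2/2·1 + (-√2/2)·0, √2/2·1 + (√2/2)·0]ᵀ = (0.7071, 0.7071)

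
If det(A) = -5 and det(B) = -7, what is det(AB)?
35

Use the multiplicative property of determinants: det(AB) = det(A)*det(B).
det(AB) = (-5)*(-7) = 35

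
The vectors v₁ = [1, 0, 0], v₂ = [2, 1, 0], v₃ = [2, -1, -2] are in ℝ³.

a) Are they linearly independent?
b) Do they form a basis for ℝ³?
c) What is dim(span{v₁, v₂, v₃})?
Yes independent, yes basis, dim = 3

Stack v₁, v₂, v₃ as rows of a 3×3 matrix.
[[1, 0, 0]; [2, 1, 0]; [2, -1, -2]] is already lower triangular with nonzero diagonal entries (1, 1, -2), so its determinant is the product of the diagonal entries, det = (1)·(1)·(-2) = -2 ≠ 0, and the rows are linearly independent.
Three linearly independent vectors in ℝ³ form a basis for ℝ³, so dim(span{v₁,v₂,v₃}) = 3.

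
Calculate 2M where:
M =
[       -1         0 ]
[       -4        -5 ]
2M =
[       -2         0 ]
[       -8       -10 ]

Scalar multiplication is elementwise: (2M)[i][j] = 2 * M[i][j].
  (2M)[0][0] = 2 * (-1) = -2
  (2M)[0][1] = 2 * (0) = 0
  (2M)[1][0] = 2 * (-4) = -8
  (2M)[1][1] = 2 * (-5) = -10
2M =
[       -2         0 ]
[       -8       -10 ]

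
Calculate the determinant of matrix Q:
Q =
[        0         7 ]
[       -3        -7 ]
det(Q) = 21

For a 2×2 matrix [[a, b], [c, d]], det = a*d - b*c.
det(Q) = (0)*(-7) - (7)*(-3) = 0 + 21 = 21.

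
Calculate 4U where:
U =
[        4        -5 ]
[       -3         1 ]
4U =
[       16       -20 ]
[      -12         4 ]

Scalar multiplication is elementwise: (4U)[i][j] = 4 * U[i][j].
  (4U)[0][0] = 4 * (4) = 16
  (4U)[0][1] = 4 * (-5) = -20
  (4U)[1][0] = 4 * (-3) = -12
  (4U)[1][1] = 4 * (1) = 4
4U =
[       16       -20 ]
[      -12         4 ]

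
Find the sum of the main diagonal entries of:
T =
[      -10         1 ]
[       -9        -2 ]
tr(T) = -10 - 2 = -12

The trace of a square matrix is the sum of its diagonal entries.
Diagonal entries of T: T[0][0] = -10, T[1][1] = -2.
tr(T) = -10 - 2 = -12.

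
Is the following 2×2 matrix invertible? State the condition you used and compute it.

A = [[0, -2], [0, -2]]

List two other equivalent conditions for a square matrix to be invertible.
No, not invertible; det(A) = 0 (two rows are equal, so the rows are linearly dependent). Equivalent conditions (failing for this A): rank(A) < 2; Ax = 0 has non-trivial solutions; 0 is an eigenvalue; the columns are linearly dependent.

To check invertibility, compute det(A).
In this matrix, row 0 and the last row are identical, so one row is a scalar multiple of another and the rows are linearly dependent.
A matrix with linearly dependent rows has det = 0 and is not invertible.
Equivalent failed conditions:
- rank(A) < 2.
- Ax = 0 has non-trivial solutions.
- 0 is an eigenvalue.
- The columns are linearly dependent.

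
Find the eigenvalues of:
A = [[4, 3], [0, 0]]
λ = 0, 4

Solve det(A - λI) = 0. For a 2×2 matrix this is λ² - (trace)λ + det = 0.
trace(A) = 4 + 0 = 4.
det(A) = (4)*(0) - (3)*(0) = 0 - 0 = 0.
Characteristic equation: λ² - (4)λ + (0) = 0.
Discriminant: (4)² - 4*(0) = 16 - 0 = 16.
Roots: λ = (4 ± √16) / 2 = 0, 4.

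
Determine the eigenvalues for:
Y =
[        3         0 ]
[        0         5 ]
λ = 3, 5

Solve det(Y - λI) = 0. For a 2×2 matrix the characteristic equation is λ² - (trace)λ + det = 0.
trace(Y) = a + d = 3 + 5 = 8.
det(Y) = a*d - b*c = (3)*(5) - (0)*(0) = 15 - 0 = 15.
Characteristic equation: λ² - (8)λ + (15) = 0.
Discriminant = (8)² - 4*(15) = 64 - 60 = 4.
λ = (8 ± √4) / 2 = (8 ± 2) / 2 = 3, 5.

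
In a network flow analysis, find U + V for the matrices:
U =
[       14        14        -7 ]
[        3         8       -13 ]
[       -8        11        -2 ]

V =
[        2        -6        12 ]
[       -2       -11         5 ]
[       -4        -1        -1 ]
U + V =
[       16         8         5 ]
[        1        -3        -8 ]
[      -12        10        -3 ]

Matrix addition is elementwise: (U+V)[i][j] = U[i][j] + V[i][j].
  (U+V)[0][0] = (14) + (2) = 16
  (U+V)[0][1] = (14) + (-6) = 8
  (U+V)[0][2] = (-7) + (12) = 5
  (U+V)[1][0] = (3) + (-2) = 1
  (U+V)[1][1] = (8) + (-11) = -3
  (U+V)[1][2] = (-13) + (5) = -8
  (U+V)[2][0] = (-8) + (-4) = -12
  (U+V)[2][1] = (11) + (-1) = 10
  (U+V)[2][2] = (-2) + (-1) = -3
U + V =
[       16         8         5 ]
[        1        -3        -8 ]
[      -12        10        -3 ]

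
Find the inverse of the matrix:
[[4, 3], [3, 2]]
[[-2, 3], [3, -4]]

For [[a,b],[c,d]], inverse = (1/det)·[[d,-b],[-c,a]]
det = 4·2 - 3·3 = -1
Inverse = (1/-1)·[[2, -3], [-3, 4]]
        = [[-2, 3], [3, -4]]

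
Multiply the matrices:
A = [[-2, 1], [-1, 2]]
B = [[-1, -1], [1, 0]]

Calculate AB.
[[3, 2], [3, 1]]

Each entry (i,j) of AB = sum over k of A[i][k]*B[k][j].
(AB)[0][0] = (-2)*(-1) + (1)*(1) = 3
(AB)[0][1] = (-2)*(-1) + (1)*(0) = 2
(AB)[1][0] = (-1)*(-1) + (2)*(1) = 3
(AB)[1][1] = (-1)*(-1) + (2)*(0) = 1
AB = [[3, 2], [3, 1]]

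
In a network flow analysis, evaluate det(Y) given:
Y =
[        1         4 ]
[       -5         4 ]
det(Y) = 24

For a 2×2 matrix [[a, b], [c, d]], det = a*d - b*c.
det(Y) = (1)*(4) - (4)*(-5) = 4 + 20 = 24.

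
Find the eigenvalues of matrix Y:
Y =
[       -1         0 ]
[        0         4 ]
λ = -1, 4

Solve det(Y - λI) = 0. For a 2×2 matrix the characteristic equation is λ² - (trace)λ + det = 0.
trace(Y) = a + d = -1 + 4 = 3.
det(Y) = a*d - b*c = (-1)*(4) - (0)*(0) = -4 - 0 = -4.
Characteristic equation: λ² - (3)λ + (-4) = 0.
Discriminant = (3)² - 4*(-4) = 9 + 16 = 25.
λ = (3 ± √25) / 2 = (3 ± 5) / 2 = -1, 4.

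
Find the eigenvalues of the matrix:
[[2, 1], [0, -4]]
λ = -4 and λ = 2

Characteristic equation: det(A - λI) = 0
λ² - (trace)λ + (det) = 0
λ² - (-2)λ + (-8) = 0
λ² + 2λ - 8 = 0
Solving: λ = -4, 2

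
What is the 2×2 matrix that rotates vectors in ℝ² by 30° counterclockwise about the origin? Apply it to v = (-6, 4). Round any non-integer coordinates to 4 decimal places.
R = [[√3/2, -1/2], [1/2, √3/2]]; R·v = (-7.1962, 0.4641)

A counterclockwise rotation by angle θ in ℝ² has matrix R(θ) = [[cos θ, -sin θ], [sin θ, cos θ]].
For θ = 30°: cos θ = √3/2, sin θ = 1/2.
R(30°) = [[√3/2, -1/2], [1/2, √3/2]].
R·v = [√3/2·-6 + (-1/2)·4, 1/2·-6 + √3/2·4] = (-7.1962, 0.4641).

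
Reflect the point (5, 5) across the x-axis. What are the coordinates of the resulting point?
(5, -5)

Reflection across x-axis: (5, 5) → (5, -5)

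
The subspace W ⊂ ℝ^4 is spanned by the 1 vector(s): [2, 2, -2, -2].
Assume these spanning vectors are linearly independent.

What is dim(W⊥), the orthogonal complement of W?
dim(W⊥) = 3

For any subspace W of ℝ^n, dim(W) + dim(W⊥) = n (the whole-space dimension).
Here the given 1 vectors are linearly independent, so dim(W) = 1.
Thus dim(W⊥) = n - dim(W) = 4 - 1 = 3.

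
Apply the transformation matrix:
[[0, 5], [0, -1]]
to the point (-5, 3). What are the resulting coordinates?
(15, -3)

Matrix multiplication:
[[0, 5], [0, -1]] × [-5, 3]ᵀ
= [0×-5 + 5×3, 0×-5 + -1×3]ᵀ
= [15.0000, -3.0000]ᵀ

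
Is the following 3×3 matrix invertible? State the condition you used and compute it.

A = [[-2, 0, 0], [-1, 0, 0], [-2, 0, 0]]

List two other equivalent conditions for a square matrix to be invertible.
No, not invertible; det(A) = 0 (two rows are equal, so the rows are linearly dependent). Equivalent conditions (failing for this A): rank(A) < 3; Ax = 0 has non-trivial solutions; 0 is an eigenvalue; the columns are linearly dependent.

To check invertibility, compute det(A).
In this matrix, row 0 and the last row are identical, so one row is a scalar multiple of another and the rows are linearly dependent.
A matrix with linearly dependent rows has det = 0 and is not invertible.
Equivalent failed conditions:
- rank(A) < 3.
- Ax = 0 has non-trivial solutions.
- 0 is an eigenvalue.
- The columns are linearly dependent.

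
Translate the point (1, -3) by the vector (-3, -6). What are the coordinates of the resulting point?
(-2, -9)

Translation by (-3, -6):
x' = 1 + -3 = -2
y' = -3 + -6 = -9
Homogeneous matrix: [[1, 0, -3], [0, 1, -6], [0, 0, 1]]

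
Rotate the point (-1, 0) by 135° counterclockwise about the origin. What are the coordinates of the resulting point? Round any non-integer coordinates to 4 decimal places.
(0.7071, -0.7071)

Rotation matrix R(θ) = [[cos θ, -sin θ], [sin θ, cos θ]]; for θ = 135°:
R = [[-√2/2, -√2/2], [√2/2, -√2/2]]
Result: R × [-1, 0]ᵀ = [-√2/2·-1 + (-√2/2)·0, √2/2·-1 + (-√2/2)·0]ᵀ = (0.7071, -0.7071)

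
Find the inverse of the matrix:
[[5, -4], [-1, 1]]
[[1, 4], [1, 5]]

For [[a,b],[c,d]], inverse = (1/det)·[[d,-b],[-c,a]]
det = 5·1 - -4·-1 = 1
Inverse = (1/1)·[[1, 4], [1, 5]]
        = [[1, 4], [1, 5]]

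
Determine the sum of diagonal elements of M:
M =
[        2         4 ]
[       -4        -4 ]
tr(M) = 2 - 4 = -2

The trace of a square matrix is the sum of its diagonal entries.
Diagonal entries of M: M[0][0] = 2, M[1][1] = -4.
tr(M) = 2 - 4 = -2.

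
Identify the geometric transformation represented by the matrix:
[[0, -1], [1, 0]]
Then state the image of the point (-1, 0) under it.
rotation by 90° counterclockwise; image of (-1, 0) is (0, -1)

This matches the form [[cos θ, -sin θ], [sin θ, cos θ]] of a rotation matrix; reading off cos θ and sin θ gives the angle.
The matrix [[0, -1], [1, 0]] represents: rotation by 90° counterclockwise.
Applying it to (-1, 0): [0·-1 + -1·0, 1·-1 + 0·0] = (0, -1).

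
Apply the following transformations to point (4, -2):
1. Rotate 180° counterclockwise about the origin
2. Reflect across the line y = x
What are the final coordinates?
(2, -4)

Step 1: Rotate 180° → (-4, 2)
Step 2: Reflect across the line y = x → (2, -4)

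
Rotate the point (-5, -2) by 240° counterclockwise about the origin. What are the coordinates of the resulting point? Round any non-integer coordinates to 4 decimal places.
(0.7679, 5.3301)

Rotation matrix R(θ) = [[cos θ, -sin θ], [sin θ, cos θ]]; for θ = 240°:
R = [[-1/2, √3/2], [-√3/2, -1/2]]
Result: R × [-5, -2]ᵀ = [-1/2·-5 + (√3/2)·-2, -√3/2·-5 + (-1/2)·-2]ᵀ = (0.7679, 5.3301)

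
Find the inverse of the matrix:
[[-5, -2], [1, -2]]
[[-1/6, 1/6], [-1/12, -5/12]]

For [[a,b],[c,d]], inverse = (1/det)·[[d,-b],[-c,a]]
det = -5·-2 - -2·1 = 12
Inverse = (1/12)·[[-2, 2], [-1, -5]]
        = [[-1/6, 1/6], [-1/12, -5/12]]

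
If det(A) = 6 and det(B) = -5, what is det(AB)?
-30

Use the multiplicative property of determinants: det(AB) = det(A)*det(B).
det(AB) = (6)*(-5) = -30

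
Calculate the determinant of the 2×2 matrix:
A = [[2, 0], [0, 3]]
6

For A = [[a, b], [c, d]], det(A) = a*d - b*c.
det(A) = (2)*(3) - (0)*(0) = 6 - 0 = 6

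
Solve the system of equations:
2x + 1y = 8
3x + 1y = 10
x = 2, y = 4

Use elimination (row reduction):
Equation 1: 2x + 1y = 8.
Equation 2: 3x + 1y = 10.
Multiply Eq1 by 3 and Eq2 by 2: 6x + 3y = 24;  6x + 2y = 20.
Subtract: (-1)y = -4, so y = 4.
Back-substitute into Eq1: 2x + 1*(4) = 8, so x = 2.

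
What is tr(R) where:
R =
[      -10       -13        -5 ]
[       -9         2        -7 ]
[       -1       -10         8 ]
tr(R) = -10 + 2 + 8 = 0

The trace of a square matrix is the sum of its diagonal entries.
Diagonal entries of R: R[0][0] = -10, R[1][1] = 2, R[2][2] = 8.
tr(R) = -10 + 2 + 8 = 0.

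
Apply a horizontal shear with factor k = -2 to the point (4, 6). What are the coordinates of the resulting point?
(-8, 6)

Shear matrix for horizontal shear with factor k = -2:
[[1, -2], [0, 1]]
Result: (4, 6) → (-8, 6)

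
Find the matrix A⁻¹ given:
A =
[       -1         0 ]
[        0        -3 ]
det(A) = 3
A⁻¹ =
[       -1         0 ]
[        0      -1/3 ]

For a 2×2 matrix A = [[a, b], [c, d]] with det(A) ≠ 0, A⁻¹ = (1/det(A)) * [[d, -b], [-c, a]].
det(A) = (-1)*(-3) - (0)*(0) = 3 - 0 = 3.
A⁻¹ = (1/3) * [[-3, 0], [0, -1]].
Dividing each entry by 3 and reducing:
A⁻¹ =
[       -1         0 ]
[        0      -1/3 ]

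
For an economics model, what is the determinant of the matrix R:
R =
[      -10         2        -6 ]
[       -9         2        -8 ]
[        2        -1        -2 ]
det(R) = 22

Expand along row 0 (cofactor expansion): det(R) = a*(e*i - f*h) - b*(d*i - f*g) + c*(d*h - e*g), where the 3×3 is [[a, b, c], [d, e, f], [g, h, i]].
Minor M_00 = (2)*(-2) - (-8)*(-1) = -4 - 8 = -12.
Minor M_01 = (-9)*(-2) - (-8)*(2) = 18 + 16 = 34.
Minor M_02 = (-9)*(-1) - (2)*(2) = 9 - 4 = 5.
det(R) = (-10)*(-12) - (2)*(34) + (-6)*(5) = 120 - 68 - 30 = 22.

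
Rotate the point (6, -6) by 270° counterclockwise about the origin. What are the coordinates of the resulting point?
(-6, -6)

Rotation matrix R(θ) = [[cos θ, -sin θ], [sin θ, cos θ]]; for θ = 270°:
R = [[0, 1], [-1, 0]]
Result: R × [6, -6]ᵀ = [0·6 + (1)·-6, -1·6 + (0)·-6]ᵀ = (-6, -6)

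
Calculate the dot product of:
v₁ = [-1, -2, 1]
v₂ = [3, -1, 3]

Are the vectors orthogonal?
2, No

The dot product is the sum of products of corresponding components.
v₁·v₂ = (-1)*(3) + (-2)*(-1) + (1)*(3) = -3 + 2 + 3 = 2.
Two vectors are orthogonal iff their dot product is 0; here the dot product is 2, so the vectors are not orthogonal.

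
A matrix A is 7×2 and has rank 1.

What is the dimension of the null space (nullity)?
1

The rank-nullity theorem for an m×n matrix states:
rank(A) + nullity(A) = n (the number of columns).
Here n = 2 and rank(A) = 1, so nullity(A) = 2 - 1 = 1.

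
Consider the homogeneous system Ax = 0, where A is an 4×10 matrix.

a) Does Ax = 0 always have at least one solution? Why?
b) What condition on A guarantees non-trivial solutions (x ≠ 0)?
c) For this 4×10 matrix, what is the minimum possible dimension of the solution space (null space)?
a) Yes, x = 0 is always a solution. b) When A has linearly dependent columns (rank < n). c) Minimum nullity = 6.

a) x = 0 satisfies A·0 = 0, so the zero vector is always a solution.
b) Non-trivial solutions exist iff the columns of A are linearly dependent, equivalently rank(A) < n (the number of columns).
c) By rank-nullity, rank(A) + nullity(A) = n = 10. Since A has only 4 rows, rank(A) ≤ 4, so nullity(A) ≥ 10 - 4 = 6.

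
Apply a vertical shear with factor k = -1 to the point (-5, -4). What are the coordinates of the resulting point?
(-5, 1)

Shear matrix for vertical shear with factor k = -1:
[[1, 0], [-1, 1]]
Result: (-5, -4) → (-5, 1)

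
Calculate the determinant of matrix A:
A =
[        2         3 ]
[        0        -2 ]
det(A) = -4

For a 2×2 matrix [[a, b], [c, d]], det = a*d - b*c.
det(A) = (2)*(-2) - (3)*(0) = -4 - 0 = -4.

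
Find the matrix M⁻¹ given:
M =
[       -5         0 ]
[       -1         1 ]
det(M) = -5
M⁻¹ =
[     -1/5         0 ]
[     -1/5         1 ]

For a 2×2 matrix M = [[a, b], [c, d]] with det(M) ≠ 0, M⁻¹ = (1/det(M)) * [[d, -b], [-c, a]].
det(M) = (-5)*(1) - (0)*(-1) = -5 - 0 = -5.
M⁻¹ = (1/-5) * [[1, 0], [1, -5]].
Dividing each entry by -5 and reducing:
M⁻¹ =
[     -1/5         0 ]
[     -1/5         1 ]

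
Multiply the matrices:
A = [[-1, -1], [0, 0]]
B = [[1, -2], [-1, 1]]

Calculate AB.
[[0, 1], [0, 0]]

Each entry (i,j) of AB = sum over k of A[i][k]*B[k][j].
(AB)[0][0] = (-1)*(1) + (-1)*(-1) = 0
(AB)[0][1] = (-1)*(-2) + (-1)*(1) = 1
(AB)[1][0] = (0)*(1) + (0)*(-1) = 0
(AB)[1][1] = (0)*(-2) + (0)*(1) = 0
AB = [[0, 1], [0, 0]]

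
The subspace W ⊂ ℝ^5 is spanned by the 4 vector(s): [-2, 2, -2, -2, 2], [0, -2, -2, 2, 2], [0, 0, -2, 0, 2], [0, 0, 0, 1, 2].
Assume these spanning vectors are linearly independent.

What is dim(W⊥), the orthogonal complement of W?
dim(W⊥) = 1

For any subspace W of ℝ^n, dim(W) + dim(W⊥) = n (the whole-space dimension).
Here the given 4 vectors are linearly independent, so dim(W) = 4.
Thus dim(W⊥) = n - dim(W) = 5 - 4 = 1.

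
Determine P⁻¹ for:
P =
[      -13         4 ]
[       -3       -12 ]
det(P) = 168
P⁻¹ =
[    -1/14     -1/42 ]
[     1/56   -13/168 ]

For a 2×2 matrix P = [[a, b], [c, d]] with det(P) ≠ 0, P⁻¹ = (1/det(P)) * [[d, -b], [-c, a]].
det(P) = (-13)*(-12) - (4)*(-3) = 156 + 12 = 168.
P⁻¹ = (1/168) * [[-12, -4], [3, -13]].
Dividing each entry by 168 and reducing:
P⁻¹ =
[    -1/14     -1/42 ]
[     1/56   -13/168 ]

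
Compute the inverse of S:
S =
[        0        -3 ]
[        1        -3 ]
det(S) = 3
S⁻¹ =
[       -1         1 ]
[     -1/3         0 ]

For a 2×2 matrix S = [[a, b], [c, d]] with det(S) ≠ 0, S⁻¹ = (1/det(S)) * [[d, -b], [-c, a]].
det(S) = (0)*(-3) - (-3)*(1) = 0 + 3 = 3.
S⁻¹ = (1/3) * [[-3, 3], [-1, 0]].
Dividing each entry by 3 and reducing:
S⁻¹ =
[       -1         1 ]
[     -1/3         0 ]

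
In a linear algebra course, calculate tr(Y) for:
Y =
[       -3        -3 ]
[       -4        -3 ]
tr(Y) = -3 - 3 = -6

The trace of a square matrix is the sum of its diagonal entries.
Diagonal entries of Y: Y[0][0] = -3, Y[1][1] = -3.
tr(Y) = -3 - 3 = -6.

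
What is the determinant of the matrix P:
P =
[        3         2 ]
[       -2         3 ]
det(P) = 13

For a 2×2 matrix [[a, b], [c, d]], det = a*d - b*c.
det(P) = (3)*(3) - (2)*(-2) = 9 + 4 = 13.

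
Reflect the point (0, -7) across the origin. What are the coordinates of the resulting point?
(0, 7)

Reflection across origin: (0, -7) → (0, 7)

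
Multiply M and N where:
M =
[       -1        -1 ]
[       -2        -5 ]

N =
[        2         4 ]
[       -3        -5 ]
MN =
[        1         1 ]
[       11        17 ]

Matrix multiplication: (MN)[i][j] = sum over k of M[i][k] * N[k][j].
  (MN)[0][0] = (-1)*(2) + (-1)*(-3) = 1
  (MN)[0][1] = (-1)*(4) + (-1)*(-5) = 1
  (MN)[1][0] = (-2)*(2) + (-5)*(-3) = 11
  (MN)[1][1] = (-2)*(4) + (-5)*(-5) = 17
MN =
[        1         1 ]
[       11        17 ]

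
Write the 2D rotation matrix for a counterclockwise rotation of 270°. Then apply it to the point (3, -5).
R = [[0, 1], [-1, 0]]; R·(3, -5) = (-5, -3)

Rotation matrix formula: R(θ) = [[cos θ, -sin θ], [sin θ, cos θ]]
For θ = 270°:
cos(270°) = 0
sin(270°) = -1
R = [[0, 1], [-1, 0]]
Apply to (3, -5): [0·3 + (1)·-5, -1·3 + 0·-5] = (-5, -3)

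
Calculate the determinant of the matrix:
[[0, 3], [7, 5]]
-21

For a 2×2 matrix [[a, b], [c, d]], det = ad - bc
det = (0)(5) - (3)(7) = 0 - 21 = -21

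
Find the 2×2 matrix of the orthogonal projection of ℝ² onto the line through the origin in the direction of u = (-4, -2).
[[4/5, 2/5], [2/5, 1/5]]

The orthogonal projection onto the line spanned by a nonzero vector u = (a, b) has matrix P = (u uᵀ) / (uᵀ u) = (1/(a² + b²)) · [[a², ab], [ab, b²]].
Here u = (-4, -2), so a² + b² = 16 + 4 = 20.
P = (1/20) · [[16, 8], [8, 4]] = [[4/5, 2/5], [2/5, 1/5]].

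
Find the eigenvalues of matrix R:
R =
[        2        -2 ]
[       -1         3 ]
λ = 1, 4

Solve det(R - λI) = 0. For a 2×2 matrix the characteristic equation is λ² - (trace)λ + det = 0.
trace(R) = a + d = 2 + 3 = 5.
det(R) = a*d - b*c = (2)*(3) - (-2)*(-1) = 6 - 2 = 4.
Characteristic equation: λ² - (5)λ + (4) = 0.
Discriminant = (5)² - 4*(4) = 25 - 16 = 9.
λ = (5 ± √9) / 2 = (5 ± 3) / 2 = 1, 4.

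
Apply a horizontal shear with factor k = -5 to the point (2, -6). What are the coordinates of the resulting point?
(32, -6)

Shear matrix for horizontal shear with factor k = -5:
[[1, -5], [0, 1]]
Result: (2, -6) → (32, -6)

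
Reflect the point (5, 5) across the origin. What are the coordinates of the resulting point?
(-5, -5)

Reflection across origin: (5, 5) → (-5, -5)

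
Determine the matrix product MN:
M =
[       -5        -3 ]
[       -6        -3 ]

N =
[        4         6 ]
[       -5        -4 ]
MN =
[       -5       -18 ]
[       -9       -24 ]

Matrix multiplication: (MN)[i][j] = sum over k of M[i][k] * N[k][j].
  (MN)[0][0] = (-5)*(4) + (-3)*(-5) = -5
  (MN)[0][1] = (-5)*(6) + (-3)*(-4) = -18
  (MN)[1][0] = (-6)*(4) + (-3)*(-5) = -9
  (MN)[1][1] = (-6)*(6) + (-3)*(-4) = -24
MN =
[       -5       -18 ]
[       -9       -24 ]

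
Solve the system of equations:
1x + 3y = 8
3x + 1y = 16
x = 5, y = 1

Use elimination (row reduction):
Equation 1: 1x + 3y = 8.
Equation 2: 3x + 1y = 16.
Multiply Eq1 by 3 and Eq2 by 1: 3x + 9y = 24;  3x + 1y = 16.
Subtract: (-8)y = -8, so y = 1.
Back-substitute into Eq1: 1x + 3*(1) = 8, so x = 5.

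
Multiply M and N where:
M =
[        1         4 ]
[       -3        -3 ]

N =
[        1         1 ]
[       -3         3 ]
MN =
[      -11        13 ]
[        6       -12 ]

Matrix multiplication: (MN)[i][j] = sum over k of M[i][k] * N[k][j].
  (MN)[0][0] = (1)*(1) + (4)*(-3) = -11
  (MN)[0][1] = (1)*(1) + (4)*(3) = 13
  (MN)[1][0] = (-3)*(1) + (-3)*(-3) = 6
  (MN)[1][1] = (-3)*(1) + (-3)*(3) = -12
MN =
[      -11        13 ]
[        6       -12 ]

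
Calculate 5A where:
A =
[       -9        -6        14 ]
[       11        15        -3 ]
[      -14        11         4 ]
5A =
[      -45       -30        70 ]
[       55        75       -15 ]
[      -70        55        20 ]

Scalar multiplication is elementwise: (5A)[i][j] = 5 * A[i][j].
  (5A)[0][0] = 5 * (-9) = -45
  (5A)[0][1] = 5 * (-6) = -30
  (5A)[0][2] = 5 * (14) = 70
  (5A)[1][0] = 5 * (11) = 55
  (5A)[1][1] = 5 * (15) = 75
  (5A)[1][2] = 5 * (-3) = -15
  (5A)[2][0] = 5 * (-14) = -70
  (5A)[2][1] = 5 * (11) = 55
  (5A)[2][2] = 5 * (4) = 20
5A =
[      -45       -30        70 ]
[       55        75       -15 ]
[      -70        55        20 ]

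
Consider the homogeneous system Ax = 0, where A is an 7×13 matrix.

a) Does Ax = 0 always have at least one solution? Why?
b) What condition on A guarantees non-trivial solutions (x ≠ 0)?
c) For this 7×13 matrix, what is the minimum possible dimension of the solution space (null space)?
a) Yes, x = 0 is always a solution. b) When A has linearly dependent columns (rank < n). c) Minimum nullity = 6.

a) x = 0 satisfies A·0 = 0, so the zero vector is always a solution.
b) Non-trivial solutions exist iff the columns of A are linearly dependent, equivalently rank(A) < n (the number of columns).
c) By rank-nullity, rank(A) + nullity(A) = n = 13. Since A has only 7 rows, rank(A) ≤ 7, so nullity(A) ≥ 13 - 7 = 6.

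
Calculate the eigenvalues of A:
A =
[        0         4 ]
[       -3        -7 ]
λ = -4, -3

Solve det(A - λI) = 0. For a 2×2 matrix the characteristic equation is λ² - (trace)λ + det = 0.
trace(A) = a + d = 0 - 7 = -7.
det(A) = a*d - b*c = (0)*(-7) - (4)*(-3) = 0 + 12 = 12.
Characteristic equation: λ² - (-7)λ + (12) = 0.
Discriminant = (-7)² - 4*(12) = 49 - 48 = 1.
λ = (-7 ± √1) / 2 = (-7 ± 1) / 2 = -4, -3.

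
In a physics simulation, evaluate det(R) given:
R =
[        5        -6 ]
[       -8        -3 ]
det(R) = -63

For a 2×2 matrix [[a, b], [c, d]], det = a*d - b*c.
det(R) = (5)*(-3) - (-6)*(-8) = -15 - 48 = -63.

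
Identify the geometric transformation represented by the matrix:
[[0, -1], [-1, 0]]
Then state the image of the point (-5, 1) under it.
reflection across the line y = -x; image of (-5, 1) is (-1, 5)

This is a symmetric orthogonal matrix with determinant -1, which characterizes a reflection in ℝ².
The matrix [[0, -1], [-1, 0]] represents: reflection across the line y = -x.
Applying it to (-5, 1): [0·-5 + -1·1, -1·-5 + 0·1] = (-1, 5).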